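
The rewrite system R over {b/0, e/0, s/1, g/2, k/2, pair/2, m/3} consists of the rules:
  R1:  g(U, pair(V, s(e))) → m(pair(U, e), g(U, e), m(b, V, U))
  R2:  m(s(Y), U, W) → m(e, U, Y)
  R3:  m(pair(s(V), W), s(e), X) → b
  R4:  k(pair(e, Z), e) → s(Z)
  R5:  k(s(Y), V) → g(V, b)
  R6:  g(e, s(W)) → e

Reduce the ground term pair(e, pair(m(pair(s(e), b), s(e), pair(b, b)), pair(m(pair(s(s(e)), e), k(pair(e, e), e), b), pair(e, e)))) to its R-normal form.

pair(e, pair(b, pair(b, pair(e, e))))

1. pair(e, pair(m(pair(s(e), b), s(e), pair(b, b)), pair(m(pair(s(s(e)), e), k(pair(e, e), e), b), pair(e, e))))  →  pair(e, pair(b, pair(m(pair(s(s(e)), e), k(pair(e, e), e), b), pair(e, e))))   [R3 at 2.1]
2. pair(e, pair(b, pair(m(pair(s(s(e)), e), k(pair(e, e), e), b), pair(e, e))))  →  pair(e, pair(b, pair(m(pair(s(s(e)), e), s(e), b), pair(e, e))))   [R4 at 2.2.1.2]
3. pair(e, pair(b, pair(m(pair(s(s(e)), e), s(e), b), pair(e, e))))  →  pair(e, pair(b, pair(b, pair(e, e))))   [R3 at 2.2.1]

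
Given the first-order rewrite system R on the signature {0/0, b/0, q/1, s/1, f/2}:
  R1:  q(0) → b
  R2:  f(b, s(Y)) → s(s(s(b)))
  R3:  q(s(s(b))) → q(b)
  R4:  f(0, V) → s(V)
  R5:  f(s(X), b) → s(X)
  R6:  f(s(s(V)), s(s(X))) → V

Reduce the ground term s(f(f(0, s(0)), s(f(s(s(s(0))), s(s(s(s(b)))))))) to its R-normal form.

1. s(f(f(0, s(0)), s(f(s(s(s(0))), s(s(s(s(b))))))))  →  s(f(s(s(0)), s(f(s(s(s(0))), s(s(s(s(b))))))))   [R4 at 1.1]
2. s(f(s(s(0)), s(f(s(s(s(0))), s(s(s(s(b))))))))  →  s(f(s(s(0)), s(s(0))))   [R6 at 1.2.1]
3. s(f(s(s(0)), s(s(0))))  →  s(0)   [R6 at 1]

s(0)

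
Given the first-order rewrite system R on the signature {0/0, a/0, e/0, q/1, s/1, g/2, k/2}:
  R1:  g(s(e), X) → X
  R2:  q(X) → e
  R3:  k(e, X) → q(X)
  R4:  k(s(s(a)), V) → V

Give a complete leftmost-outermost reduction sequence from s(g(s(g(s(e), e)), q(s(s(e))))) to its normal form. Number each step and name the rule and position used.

s(e)

1. s(g(s(g(s(e), e)), q(s(s(e)))))  →  s(g(s(e), q(s(s(e)))))   [R1 at 1.1.1]
2. s(g(s(e), q(s(s(e)))))  →  s(q(s(s(e))))   [R1 at 1]
3. s(q(s(s(e))))  →  s(e)   [R2 at 1]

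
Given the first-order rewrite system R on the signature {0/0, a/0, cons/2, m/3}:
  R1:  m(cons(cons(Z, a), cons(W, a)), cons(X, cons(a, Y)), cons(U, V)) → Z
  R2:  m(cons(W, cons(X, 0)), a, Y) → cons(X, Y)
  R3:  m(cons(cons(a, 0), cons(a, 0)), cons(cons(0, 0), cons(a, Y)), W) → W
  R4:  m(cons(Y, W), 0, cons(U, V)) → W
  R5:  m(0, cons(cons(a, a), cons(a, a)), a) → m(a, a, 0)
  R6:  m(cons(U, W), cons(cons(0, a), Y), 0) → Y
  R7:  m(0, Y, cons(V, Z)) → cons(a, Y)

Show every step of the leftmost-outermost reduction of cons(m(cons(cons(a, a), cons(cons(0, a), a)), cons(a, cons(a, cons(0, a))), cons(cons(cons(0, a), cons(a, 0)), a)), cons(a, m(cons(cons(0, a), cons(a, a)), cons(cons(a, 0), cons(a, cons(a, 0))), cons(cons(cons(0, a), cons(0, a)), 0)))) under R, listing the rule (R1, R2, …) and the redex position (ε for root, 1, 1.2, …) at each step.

1. cons(m(cons(cons(a, a), cons(cons(0, a), a)), cons(a, cons(a, cons(0, a))), cons(cons(cons(0, a), cons(a, 0)), a)), cons(a, m(cons(cons(0, a), cons(a, a)), cons(cons(a, 0), cons(a, cons(a, 0))), cons(cons(cons(0, a), cons(0, a)), 0))))  →  cons(a, cons(a, m(cons(cons(0, a), cons(a, a)), cons(cons(a, 0), cons(a, cons(a, 0))), cons(cons(cons(0, a), cons(0, a)), 0))))   [R1 at 1]
2. cons(a, cons(a, m(cons(cons(0, a), cons(a, a)), cons(cons(a, 0), cons(a, cons(a, 0))), cons(cons(cons(0, a), cons(0, a)), 0))))  →  cons(a, cons(a, 0))   [R1 at 2.2]

cons(a, cons(a, 0))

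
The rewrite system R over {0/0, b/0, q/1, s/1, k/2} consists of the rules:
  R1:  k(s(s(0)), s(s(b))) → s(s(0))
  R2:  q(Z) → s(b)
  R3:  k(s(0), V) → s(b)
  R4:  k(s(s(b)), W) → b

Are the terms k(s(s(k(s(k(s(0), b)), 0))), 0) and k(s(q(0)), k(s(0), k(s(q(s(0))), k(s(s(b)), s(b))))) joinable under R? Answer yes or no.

Reduce t₁ = k(s(s(k(s(k(s(0), b)), 0))), 0):
1. k(s(s(k(s(k(s(0), b)), 0))), 0)  →  k(s(s(k(s(s(b)), 0))), 0)   [R3 at 1.1.1.1.1]
2. k(s(s(k(s(s(b)), 0))), 0)  →  k(s(s(b)), 0)   [R4 at 1.1.1]
3. k(s(s(b)), 0)  →  b   [R4 at ε]

Reduce t₂ = k(s(q(0)), k(s(0), k(s(q(s(0))), k(s(s(b)), s(b))))):
1. k(s(q(0)), k(s(0), k(s(q(s(0))), k(s(s(b)), s(b)))))  →  k(s(s(b)), k(s(0), k(s(q(s(0))), k(s(s(b)), s(b)))))   [R2 at 1.1]
2. k(s(s(b)), k(s(0), k(s(q(s(0))), k(s(s(b)), s(b)))))  →  b   [R4 at ε]

yes — NF(t₁) = b, NF(t₂) = b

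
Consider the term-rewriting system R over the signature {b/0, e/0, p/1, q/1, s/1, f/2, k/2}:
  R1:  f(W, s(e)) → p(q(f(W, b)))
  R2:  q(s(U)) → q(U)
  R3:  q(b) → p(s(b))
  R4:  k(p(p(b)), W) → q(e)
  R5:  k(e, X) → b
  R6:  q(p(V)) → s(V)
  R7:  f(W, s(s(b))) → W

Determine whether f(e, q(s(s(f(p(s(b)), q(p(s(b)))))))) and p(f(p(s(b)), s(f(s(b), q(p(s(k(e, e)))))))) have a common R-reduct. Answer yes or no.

Reduce t₁ = f(e, q(s(s(f(p(s(b)), q(p(s(b)))))))):
1. f(e, q(s(s(f(p(s(b)), q(p(s(b))))))))  →  f(e, q(s(f(p(s(b)), q(p(s(b)))))))   [R2 at 2]
2. f(e, q(s(f(p(s(b)), q(p(s(b)))))))  →  f(e, q(f(p(s(b)), q(p(s(b))))))   [R2 at 2]
3. f(e, q(f(p(s(b)), q(p(s(b))))))  →  f(e, q(f(p(s(b)), s(s(b)))))   [R6 at 2.1.2]
4. f(e, q(f(p(s(b)), s(s(b)))))  →  f(e, q(p(s(b))))   [R7 at 2.1]
5. f(e, q(p(s(b))))  →  f(e, s(s(b)))   [R6 at 2]
6. f(e, s(s(b)))  →  e   [R7 at ε]

Reduce t₂ = p(f(p(s(b)), s(f(s(b), q(p(s(k(e, e)))))))):
1. p(f(p(s(b)), s(f(s(b), q(p(s(k(e, e))))))))  →  p(f(p(s(b)), s(f(s(b), s(s(k(e, e)))))))   [R6 at 1.2.1.2]
2. p(f(p(s(b)), s(f(s(b), s(s(k(e, e)))))))  →  p(f(p(s(b)), s(f(s(b), s(s(b))))))   [R5 at 1.2.1.2.1.1]
3. p(f(p(s(b)), s(f(s(b), s(s(b))))))  →  p(f(p(s(b)), s(s(b))))   [R7 at 1.2.1]
4. p(f(p(s(b)), s(s(b))))  →  p(p(s(b)))   [R7 at 1]

no — NF(t₁) = e, NF(t₂) = p(p(s(b)))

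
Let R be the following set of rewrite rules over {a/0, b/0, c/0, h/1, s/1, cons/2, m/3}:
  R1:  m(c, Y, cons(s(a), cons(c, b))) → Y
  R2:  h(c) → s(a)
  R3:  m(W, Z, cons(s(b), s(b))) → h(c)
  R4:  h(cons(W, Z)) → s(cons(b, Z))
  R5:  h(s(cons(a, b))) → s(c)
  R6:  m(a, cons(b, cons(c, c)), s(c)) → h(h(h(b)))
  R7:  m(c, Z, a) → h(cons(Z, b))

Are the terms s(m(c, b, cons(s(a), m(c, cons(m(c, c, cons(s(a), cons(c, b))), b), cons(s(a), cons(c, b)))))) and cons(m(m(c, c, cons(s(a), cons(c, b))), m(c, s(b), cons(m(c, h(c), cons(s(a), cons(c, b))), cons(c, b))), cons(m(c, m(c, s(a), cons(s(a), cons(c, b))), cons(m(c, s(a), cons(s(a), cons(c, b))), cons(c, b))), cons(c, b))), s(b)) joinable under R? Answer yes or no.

no — NF(t₁) = s(b), NF(t₂) = cons(s(b), s(b))

Reduce t₁ = s(m(c, b, cons(s(a), m(c, cons(m(c, c, cons(s(a), cons(c, b))), b), cons(s(a), cons(c, b)))))):
1. s(m(c, b, cons(s(a), m(c, cons(m(c, c, cons(s(a), cons(c, b))), b), cons(s(a), cons(c, b))))))  →  s(m(c, b, cons(s(a), cons(m(c, c, cons(s(a), cons(c, b))), b))))   [R1 at 1.3.2]
2. s(m(c, b, cons(s(a), cons(m(c, c, cons(s(a), cons(c, b))), b))))  →  s(m(c, b, cons(s(a), cons(c, b))))   [R1 at 1.3.2.1]
3. s(m(c, b, cons(s(a), cons(c, b))))  →  s(b)   [R1 at 1]

Reduce t₂ = cons(m(m(c, c, cons(s(a), cons(c, b))), m(c, s(b), cons(m(c, h(c), cons(s(a), cons(c, b))), cons(c, b))), cons(m(c, m(c, s(a), cons(s(a), cons(c, b))), cons(m(c, s(a), cons(s(a), cons(c, b))), cons(c, b))), cons(c, b))), s(b)):
1. cons(m(m(c, c, cons(s(a), cons(c, b))), m(c, s(b), cons(m(c, h(c), cons(s(a), cons(c, b))), cons(c, b))), cons(m(c, m(c, s(a), cons(s(a), cons(c, b))), cons(m(c, s(a), cons(s(a), cons(c, b))), cons(c, b))), cons(c, b))), s(b))  →  cons(m(c, m(c, s(b), cons(m(c, h(c), cons(s(a), cons(c, b))), cons(c, b))), cons(m(c, m(c, s(a), cons(s(a), cons(c, b))), cons(m(c, s(a), cons(s(a), cons(c, b))), cons(c, b))), cons(c, b))), s(b))   [R1 at 1.1]
2. cons(m(c, m(c, s(b), cons(m(c, h(c), cons(s(a), cons(c, b))), cons(c, b))), cons(m(c, m(c, s(a), cons(s(a), cons(c, b))), cons(m(c, s(a), cons(s(a), cons(c, b))), cons(c, b))), cons(c, b))), s(b))  →  cons(m(c, m(c, s(b), cons(h(c), cons(c, b))), cons(m(c, m(c, s(a), cons(s(a), cons(c, b))), cons(m(c, s(a), cons(s(a), cons(c, b))), cons(c, b))), cons(c, b))), s(b))   [R1 at 1.2.3.1]
3. cons(m(c, m(c, s(b), cons(h(c), cons(c, b))), cons(m(c, m(c, s(a), cons(s(a), cons(c, b))), cons(m(c, s(a), cons(s(a), cons(c, b))), cons(c, b))), cons(c, b))), s(b))  →  cons(m(c, m(c, s(b), cons(s(a), cons(c, b))), cons(m(c, m(c, s(a), cons(s(a), cons(c, b))), cons(m(c, s(a), cons(s(a), cons(c, b))), cons(c, b))), cons(c, b))), s(b))   [R2 at 1.2.3.1]
4. cons(m(c, m(c, s(b), cons(s(a), cons(c, b))), cons(m(c, m(c, s(a), cons(s(a), cons(c, b))), cons(m(c, s(a), cons(s(a), cons(c, b))), cons(c, b))), cons(c, b))), s(b))  →  cons(m(c, s(b), cons(m(c, m(c, s(a), cons(s(a), cons(c, b))), cons(m(c, s(a), cons(s(a), cons(c, b))), cons(c, b))), cons(c, b))), s(b))   [R1 at 1.2]
5. cons(m(c, s(b), cons(m(c, m(c, s(a), cons(s(a), cons(c, b))), cons(m(c, s(a), cons(s(a), cons(c, b))), cons(c, b))), cons(c, b))), s(b))  →  cons(m(c, s(b), cons(m(c, s(a), cons(m(c, s(a), cons(s(a), cons(c, b))), cons(c, b))), cons(c, b))), s(b))   [R1 at 1.3.1.2]
6. cons(m(c, s(b), cons(m(c, s(a), cons(m(c, s(a), cons(s(a), cons(c, b))), cons(c, b))), cons(c, b))), s(b))  →  cons(m(c, s(b), cons(m(c, s(a), cons(s(a), cons(c, b))), cons(c, b))), s(b))   [R1 at 1.3.1.3.1]
7. cons(m(c, s(b), cons(m(c, s(a), cons(s(a), cons(c, b))), cons(c, b))), s(b))  →  cons(m(c, s(b), cons(s(a), cons(c, b))), s(b))   [R1 at 1.3.1]
8. cons(m(c, s(b), cons(s(a), cons(c, b))), s(b))  →  cons(s(b), s(b))   [R1 at 1]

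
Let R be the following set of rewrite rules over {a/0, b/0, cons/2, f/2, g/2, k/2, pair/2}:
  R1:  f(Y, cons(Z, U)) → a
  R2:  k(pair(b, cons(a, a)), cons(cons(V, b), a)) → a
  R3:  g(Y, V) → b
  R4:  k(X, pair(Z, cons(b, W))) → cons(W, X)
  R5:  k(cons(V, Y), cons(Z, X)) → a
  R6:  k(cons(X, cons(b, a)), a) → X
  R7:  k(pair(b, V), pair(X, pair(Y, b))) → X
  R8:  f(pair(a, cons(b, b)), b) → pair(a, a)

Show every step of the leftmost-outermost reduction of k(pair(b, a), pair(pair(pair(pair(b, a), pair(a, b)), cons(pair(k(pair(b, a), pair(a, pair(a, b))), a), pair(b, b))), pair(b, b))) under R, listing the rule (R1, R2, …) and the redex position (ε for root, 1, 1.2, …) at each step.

1. k(pair(b, a), pair(pair(pair(pair(b, a), pair(a, b)), cons(pair(k(pair(b, a), pair(a, pair(a, b))), a), pair(b, b))), pair(b, b)))  →  pair(pair(pair(b, a), pair(a, b)), cons(pair(k(pair(b, a), pair(a, pair(a, b))), a), pair(b, b)))   [R7 at ε]
2. pair(pair(pair(b, a), pair(a, b)), cons(pair(k(pair(b, a), pair(a, pair(a, b))), a), pair(b, b)))  →  pair(pair(pair(b, a), pair(a, b)), cons(pair(a, a), pair(b, b)))   [R7 at 2.1.1]

pair(pair(pair(b, a), pair(a, b)), cons(pair(a, a), pair(b, b)))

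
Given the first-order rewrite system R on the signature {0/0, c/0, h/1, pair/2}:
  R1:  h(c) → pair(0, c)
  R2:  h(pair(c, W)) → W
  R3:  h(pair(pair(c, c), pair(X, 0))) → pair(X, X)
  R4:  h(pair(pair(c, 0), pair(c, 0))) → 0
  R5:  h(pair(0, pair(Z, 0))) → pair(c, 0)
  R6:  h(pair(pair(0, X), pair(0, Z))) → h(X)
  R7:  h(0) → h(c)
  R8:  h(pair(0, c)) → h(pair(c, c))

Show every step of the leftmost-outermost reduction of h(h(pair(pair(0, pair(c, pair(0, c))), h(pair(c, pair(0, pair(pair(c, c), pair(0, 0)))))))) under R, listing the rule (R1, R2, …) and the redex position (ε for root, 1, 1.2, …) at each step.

1. h(h(pair(pair(0, pair(c, pair(0, c))), h(pair(c, pair(0, pair(pair(c, c), pair(0, 0))))))))  →  h(h(pair(pair(0, pair(c, pair(0, c))), pair(0, pair(pair(c, c), pair(0, 0))))))   [R2 at 1.1.2]
2. h(h(pair(pair(0, pair(c, pair(0, c))), pair(0, pair(pair(c, c), pair(0, 0))))))  →  h(h(pair(c, pair(0, c))))   [R6 at 1]
3. h(h(pair(c, pair(0, c))))  →  h(pair(0, c))   [R2 at 1]
4. h(pair(0, c))  →  h(pair(c, c))   [R8 at ε]
5. h(pair(c, c))  →  c   [R2 at ε]

c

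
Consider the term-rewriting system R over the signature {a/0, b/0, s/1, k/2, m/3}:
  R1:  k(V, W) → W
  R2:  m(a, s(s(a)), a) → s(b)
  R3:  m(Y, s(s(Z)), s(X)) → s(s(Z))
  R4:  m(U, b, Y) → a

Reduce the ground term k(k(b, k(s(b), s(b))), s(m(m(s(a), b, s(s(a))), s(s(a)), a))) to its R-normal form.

1. k(k(b, k(s(b), s(b))), s(m(m(s(a), b, s(s(a))), s(s(a)), a)))  →  s(m(m(s(a), b, s(s(a))), s(s(a)), a))   [R1 at ε]
2. s(m(m(s(a), b, s(s(a))), s(s(a)), a))  →  s(m(a, s(s(a)), a))   [R4 at 1.1]
3. s(m(a, s(s(a)), a))  →  s(s(b))   [R2 at 1]

s(s(b))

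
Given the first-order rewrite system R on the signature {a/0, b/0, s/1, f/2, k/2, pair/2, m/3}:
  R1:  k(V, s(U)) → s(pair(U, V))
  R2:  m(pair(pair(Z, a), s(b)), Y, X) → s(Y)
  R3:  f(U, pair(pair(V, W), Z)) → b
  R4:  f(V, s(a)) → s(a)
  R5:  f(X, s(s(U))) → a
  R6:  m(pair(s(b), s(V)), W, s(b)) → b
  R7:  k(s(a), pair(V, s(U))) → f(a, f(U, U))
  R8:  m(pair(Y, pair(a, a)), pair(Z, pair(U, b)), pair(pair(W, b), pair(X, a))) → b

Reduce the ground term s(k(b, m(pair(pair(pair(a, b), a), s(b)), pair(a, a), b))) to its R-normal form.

s(s(pair(pair(a, a), b)))

1. s(k(b, m(pair(pair(pair(a, b), a), s(b)), pair(a, a), b)))  →  s(k(b, s(pair(a, a))))   [R2 at 1.2]
2. s(k(b, s(pair(a, a))))  →  s(s(pair(pair(a, a), b)))   [R1 at 1]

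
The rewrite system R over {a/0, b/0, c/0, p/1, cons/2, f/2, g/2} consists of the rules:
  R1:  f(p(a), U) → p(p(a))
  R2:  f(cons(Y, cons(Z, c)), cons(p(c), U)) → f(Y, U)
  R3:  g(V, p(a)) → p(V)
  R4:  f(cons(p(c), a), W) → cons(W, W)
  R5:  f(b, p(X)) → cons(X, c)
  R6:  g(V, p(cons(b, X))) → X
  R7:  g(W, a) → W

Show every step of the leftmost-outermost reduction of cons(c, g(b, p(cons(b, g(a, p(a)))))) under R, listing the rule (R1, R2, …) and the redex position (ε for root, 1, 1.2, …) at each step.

cons(c, p(a))

1. cons(c, g(b, p(cons(b, g(a, p(a))))))  →  cons(c, g(a, p(a)))   [R6 at 2]
2. cons(c, g(a, p(a)))  →  cons(c, p(a))   [R3 at 2]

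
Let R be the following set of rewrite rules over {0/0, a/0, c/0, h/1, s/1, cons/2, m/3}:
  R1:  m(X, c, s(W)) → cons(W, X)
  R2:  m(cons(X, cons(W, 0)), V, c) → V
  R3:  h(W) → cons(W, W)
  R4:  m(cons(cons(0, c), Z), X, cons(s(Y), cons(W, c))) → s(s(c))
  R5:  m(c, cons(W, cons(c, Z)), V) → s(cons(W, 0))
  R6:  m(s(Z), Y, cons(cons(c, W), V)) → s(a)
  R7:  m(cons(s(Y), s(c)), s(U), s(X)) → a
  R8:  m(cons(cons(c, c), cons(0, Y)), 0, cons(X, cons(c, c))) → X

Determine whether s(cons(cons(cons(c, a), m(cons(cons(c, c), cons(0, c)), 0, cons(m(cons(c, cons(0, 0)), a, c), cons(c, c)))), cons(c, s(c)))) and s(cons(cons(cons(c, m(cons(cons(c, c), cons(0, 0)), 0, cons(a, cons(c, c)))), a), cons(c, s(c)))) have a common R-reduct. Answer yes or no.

yes — NF(t₁) = s(cons(cons(cons(c, a), a), cons(c, s(c)))), NF(t₂) = s(cons(cons(cons(c, a), a), cons(c, s(c))))

Reduce t₁ = s(cons(cons(cons(c, a), m(cons(cons(c, c), cons(0, c)), 0, cons(m(cons(c, cons(0, 0)), a, c), cons(c, c)))), cons(c, s(c)))):
1. s(cons(cons(cons(c, a), m(cons(cons(c, c), cons(0, c)), 0, cons(m(cons(c, cons(0, 0)), a, c), cons(c, c)))), cons(c, s(c))))  →  s(cons(cons(cons(c, a), m(cons(c, cons(0, 0)), a, c)), cons(c, s(c))))   [R8 at 1.1.2]
2. s(cons(cons(cons(c, a), m(cons(c, cons(0, 0)), a, c)), cons(c, s(c))))  →  s(cons(cons(cons(c, a), a), cons(c, s(c))))   [R2 at 1.1.2]

Reduce t₂ = s(cons(cons(cons(c, m(cons(cons(c, c), cons(0, 0)), 0, cons(a, cons(c, c)))), a), cons(c, s(c)))):
1. s(cons(cons(cons(c, m(cons(cons(c, c), cons(0, 0)), 0, cons(a, cons(c, c)))), a), cons(c, s(c))))  →  s(cons(cons(cons(c, a), a), cons(c, s(c))))   [R8 at 1.1.1.2]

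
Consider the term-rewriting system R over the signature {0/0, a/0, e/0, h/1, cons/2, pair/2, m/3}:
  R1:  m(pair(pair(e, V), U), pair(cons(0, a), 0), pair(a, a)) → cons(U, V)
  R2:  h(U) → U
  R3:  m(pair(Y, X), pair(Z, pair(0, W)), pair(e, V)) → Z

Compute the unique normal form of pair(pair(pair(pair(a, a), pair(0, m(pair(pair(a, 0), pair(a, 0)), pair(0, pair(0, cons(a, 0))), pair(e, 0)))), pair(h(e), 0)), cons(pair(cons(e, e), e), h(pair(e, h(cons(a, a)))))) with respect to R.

1. pair(pair(pair(pair(a, a), pair(0, m(pair(pair(a, 0), pair(a, 0)), pair(0, pair(0, cons(a, 0))), pair(e, 0)))), pair(h(e), 0)), cons(pair(cons(e, e), e), h(pair(e, h(cons(a, a))))))  →  pair(pair(pair(pair(a, a), pair(0, 0)), pair(h(e), 0)), cons(pair(cons(e, e), e), h(pair(e, h(cons(a, a))))))   [R3 at 1.1.2.2]
2. pair(pair(pair(pair(a, a), pair(0, 0)), pair(h(e), 0)), cons(pair(cons(e, e), e), h(pair(e, h(cons(a, a))))))  →  pair(pair(pair(pair(a, a), pair(0, 0)), pair(e, 0)), cons(pair(cons(e, e), e), h(pair(e, h(cons(a, a))))))   [R2 at 1.2.1]
3. pair(pair(pair(pair(a, a), pair(0, 0)), pair(e, 0)), cons(pair(cons(e, e), e), h(pair(e, h(cons(a, a))))))  →  pair(pair(pair(pair(a, a), pair(0, 0)), pair(e, 0)), cons(pair(cons(e, e), e), pair(e, h(cons(a, a)))))   [R2 at 2.2]
4. pair(pair(pair(pair(a, a), pair(0, 0)), pair(e, 0)), cons(pair(cons(e, e), e), pair(e, h(cons(a, a)))))  →  pair(pair(pair(pair(a, a), pair(0, 0)), pair(e, 0)), cons(pair(cons(e, e), e), pair(e, cons(a, a))))   [R2 at 2.2.2]

pair(pair(pair(pair(a, a), pair(0, 0)), pair(e, 0)), cons(pair(cons(e, e), e), pair(e, cons(a, a))))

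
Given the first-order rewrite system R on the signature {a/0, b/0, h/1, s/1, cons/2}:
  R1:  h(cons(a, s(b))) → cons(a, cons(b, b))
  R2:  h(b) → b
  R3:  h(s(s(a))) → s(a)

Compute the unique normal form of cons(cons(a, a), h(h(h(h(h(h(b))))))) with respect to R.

cons(cons(a, a), b)

1. cons(cons(a, a), h(h(h(h(h(h(b)))))))  →  cons(cons(a, a), h(h(h(h(h(b))))))   [R2 at 2.1.1.1.1.1]
2. cons(cons(a, a), h(h(h(h(h(b))))))  →  cons(cons(a, a), h(h(h(h(b)))))   [R2 at 2.1.1.1.1]
3. cons(cons(a, a), h(h(h(h(b)))))  →  cons(cons(a, a), h(h(h(b))))   [R2 at 2.1.1.1]
4. cons(cons(a, a), h(h(h(b))))  →  cons(cons(a, a), h(h(b)))   [R2 at 2.1.1]
5. cons(cons(a, a), h(h(b)))  →  cons(cons(a, a), h(b))   [R2 at 2.1]
6. cons(cons(a, a), h(b))  →  cons(cons(a, a), b)   [R2 at 2]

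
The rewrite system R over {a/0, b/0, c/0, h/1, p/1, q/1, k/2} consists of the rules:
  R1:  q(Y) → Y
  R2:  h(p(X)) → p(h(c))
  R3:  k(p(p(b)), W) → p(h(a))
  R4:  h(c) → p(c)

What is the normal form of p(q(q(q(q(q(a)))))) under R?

p(a)

1. p(q(q(q(q(q(a))))))  →  p(q(q(q(q(a)))))   [R1 at 1]
2. p(q(q(q(q(a)))))  →  p(q(q(q(a))))   [R1 at 1]
3. p(q(q(q(a))))  →  p(q(q(a)))   [R1 at 1]
4. p(q(q(a)))  →  p(q(a))   [R1 at 1]
5. p(q(a))  →  p(a)   [R1 at 1]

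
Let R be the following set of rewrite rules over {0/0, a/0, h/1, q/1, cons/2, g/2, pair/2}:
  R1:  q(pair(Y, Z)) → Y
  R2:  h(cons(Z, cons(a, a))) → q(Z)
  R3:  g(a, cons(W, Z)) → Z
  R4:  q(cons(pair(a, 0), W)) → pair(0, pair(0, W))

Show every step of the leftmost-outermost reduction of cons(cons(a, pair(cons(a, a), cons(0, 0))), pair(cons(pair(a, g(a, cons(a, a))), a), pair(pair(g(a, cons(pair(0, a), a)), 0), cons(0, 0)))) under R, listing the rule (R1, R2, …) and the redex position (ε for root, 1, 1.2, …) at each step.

cons(cons(a, pair(cons(a, a), cons(0, 0))), pair(cons(pair(a, a), a), pair(pair(a, 0), cons(0, 0))))

1. cons(cons(a, pair(cons(a, a), cons(0, 0))), pair(cons(pair(a, g(a, cons(a, a))), a), pair(pair(g(a, cons(pair(0, a), a)), 0), cons(0, 0))))  →  cons(cons(a, pair(cons(a, a), cons(0, 0))), pair(cons(pair(a, a), a), pair(pair(g(a, cons(pair(0, a), a)), 0), cons(0, 0))))   [R3 at 2.1.1.2]
2. cons(cons(a, pair(cons(a, a), cons(0, 0))), pair(cons(pair(a, a), a), pair(pair(g(a, cons(pair(0, a), a)), 0), cons(0, 0))))  →  cons(cons(a, pair(cons(a, a), cons(0, 0))), pair(cons(pair(a, a), a), pair(pair(a, 0), cons(0, 0))))   [R3 at 2.2.1.1]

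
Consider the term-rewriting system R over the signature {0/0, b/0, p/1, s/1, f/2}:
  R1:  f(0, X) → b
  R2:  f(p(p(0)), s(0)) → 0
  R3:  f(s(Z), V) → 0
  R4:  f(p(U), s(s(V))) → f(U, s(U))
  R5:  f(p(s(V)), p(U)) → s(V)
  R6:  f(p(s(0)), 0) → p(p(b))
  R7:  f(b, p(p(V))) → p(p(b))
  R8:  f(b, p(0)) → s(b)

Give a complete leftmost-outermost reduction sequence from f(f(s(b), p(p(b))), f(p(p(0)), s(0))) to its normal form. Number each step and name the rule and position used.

1. f(f(s(b), p(p(b))), f(p(p(0)), s(0)))  →  f(0, f(p(p(0)), s(0)))   [R3 at 1]
2. f(0, f(p(p(0)), s(0)))  →  b   [R1 at ε]

b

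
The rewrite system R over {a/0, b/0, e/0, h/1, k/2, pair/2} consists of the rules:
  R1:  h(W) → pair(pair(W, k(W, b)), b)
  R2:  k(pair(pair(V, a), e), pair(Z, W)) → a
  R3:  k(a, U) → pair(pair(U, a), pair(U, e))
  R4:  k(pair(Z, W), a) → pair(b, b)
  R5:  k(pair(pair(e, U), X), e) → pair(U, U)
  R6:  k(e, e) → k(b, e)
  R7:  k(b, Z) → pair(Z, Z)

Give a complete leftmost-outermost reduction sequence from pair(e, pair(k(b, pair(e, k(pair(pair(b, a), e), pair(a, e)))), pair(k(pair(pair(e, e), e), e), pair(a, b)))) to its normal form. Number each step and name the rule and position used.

1. pair(e, pair(k(b, pair(e, k(pair(pair(b, a), e), pair(a, e)))), pair(k(pair(pair(e, e), e), e), pair(a, b))))  →  pair(e, pair(pair(pair(e, k(pair(pair(b, a), e), pair(a, e))), pair(e, k(pair(pair(b, a), e), pair(a, e)))), pair(k(pair(pair(e, e), e), e), pair(a, b))))   [R7 at 2.1]
2. pair(e, pair(pair(pair(e, k(pair(pair(b, a), e), pair(a, e))), pair(e, k(pair(pair(b, a), e), pair(a, e)))), pair(k(pair(pair(e, e), e), e), pair(a, b))))  →  pair(e, pair(pair(pair(e, a), pair(e, k(pair(pair(b, a), e), pair(a, e)))), pair(k(pair(pair(e, e), e), e), pair(a, b))))   [R2 at 2.1.1.2]
3. pair(e, pair(pair(pair(e, a), pair(e, k(pair(pair(b, a), e), pair(a, e)))), pair(k(pair(pair(e, e), e), e), pair(a, b))))  →  pair(e, pair(pair(pair(e, a), pair(e, a)), pair(k(pair(pair(e, e), e), e), pair(a, b))))   [R2 at 2.1.2.2]
4. pair(e, pair(pair(pair(e, a), pair(e, a)), pair(k(pair(pair(e, e), e), e), pair(a, b))))  →  pair(e, pair(pair(pair(e, a), pair(e, a)), pair(pair(e, e), pair(a, b))))   [R5 at 2.2.1]

pair(e, pair(pair(pair(e, a), pair(e, a)), pair(pair(e, e), pair(a, b))))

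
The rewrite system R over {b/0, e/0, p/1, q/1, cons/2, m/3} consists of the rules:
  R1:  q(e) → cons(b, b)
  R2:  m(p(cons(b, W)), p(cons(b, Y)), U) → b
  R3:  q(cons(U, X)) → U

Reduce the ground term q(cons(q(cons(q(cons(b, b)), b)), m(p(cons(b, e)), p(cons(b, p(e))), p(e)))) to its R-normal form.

1. q(cons(q(cons(q(cons(b, b)), b)), m(p(cons(b, e)), p(cons(b, p(e))), p(e))))  →  q(cons(q(cons(b, b)), b))   [R3 at ε]
2. q(cons(q(cons(b, b)), b))  →  q(cons(b, b))   [R3 at ε]
3. q(cons(b, b))  →  b   [R3 at ε]

b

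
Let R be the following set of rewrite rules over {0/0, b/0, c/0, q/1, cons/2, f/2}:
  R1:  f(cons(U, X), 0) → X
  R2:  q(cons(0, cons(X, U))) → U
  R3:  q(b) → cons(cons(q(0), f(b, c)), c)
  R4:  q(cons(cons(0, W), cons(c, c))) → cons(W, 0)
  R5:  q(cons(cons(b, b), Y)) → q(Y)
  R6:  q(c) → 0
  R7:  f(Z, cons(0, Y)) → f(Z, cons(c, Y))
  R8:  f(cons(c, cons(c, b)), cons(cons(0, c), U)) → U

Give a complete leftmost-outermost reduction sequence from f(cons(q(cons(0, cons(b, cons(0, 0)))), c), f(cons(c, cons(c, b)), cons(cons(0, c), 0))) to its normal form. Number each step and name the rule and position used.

1. f(cons(q(cons(0, cons(b, cons(0, 0)))), c), f(cons(c, cons(c, b)), cons(cons(0, c), 0)))  →  f(cons(cons(0, 0), c), f(cons(c, cons(c, b)), cons(cons(0, c), 0)))   [R2 at 1.1]
2. f(cons(cons(0, 0), c), f(cons(c, cons(c, b)), cons(cons(0, c), 0)))  →  f(cons(cons(0, 0), c), 0)   [R8 at 2]
3. f(cons(cons(0, 0), c), 0)  →  c   [R1 at ε]

c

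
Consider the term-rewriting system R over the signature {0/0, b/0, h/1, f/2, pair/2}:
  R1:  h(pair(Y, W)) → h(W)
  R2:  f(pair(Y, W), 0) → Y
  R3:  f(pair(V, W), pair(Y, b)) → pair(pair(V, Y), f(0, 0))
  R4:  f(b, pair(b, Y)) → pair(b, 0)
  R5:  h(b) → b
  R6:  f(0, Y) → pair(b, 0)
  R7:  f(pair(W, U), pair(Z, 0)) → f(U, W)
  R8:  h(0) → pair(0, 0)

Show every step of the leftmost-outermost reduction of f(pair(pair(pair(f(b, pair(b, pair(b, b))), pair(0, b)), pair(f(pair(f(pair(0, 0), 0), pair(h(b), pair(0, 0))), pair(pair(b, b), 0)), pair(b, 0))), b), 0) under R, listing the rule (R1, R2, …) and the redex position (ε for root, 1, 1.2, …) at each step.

pair(pair(pair(b, 0), pair(0, b)), pair(b, pair(b, 0)))

1. f(pair(pair(pair(f(b, pair(b, pair(b, b))), pair(0, b)), pair(f(pair(f(pair(0, 0), 0), pair(h(b), pair(0, 0))), pair(pair(b, b), 0)), pair(b, 0))), b), 0)  →  pair(pair(f(b, pair(b, pair(b, b))), pair(0, b)), pair(f(pair(f(pair(0, 0), 0), pair(h(b), pair(0, 0))), pair(pair(b, b), 0)), pair(b, 0)))   [R2 at ε]
2. pair(pair(f(b, pair(b, pair(b, b))), pair(0, b)), pair(f(pair(f(pair(0, 0), 0), pair(h(b), pair(0, 0))), pair(pair(b, b), 0)), pair(b, 0)))  →  pair(pair(pair(b, 0), pair(0, b)), pair(f(pair(f(pair(0, 0), 0), pair(h(b), pair(0, 0))), pair(pair(b, b), 0)), pair(b, 0)))   [R4 at 1.1]
3. pair(pair(pair(b, 0), pair(0, b)), pair(f(pair(f(pair(0, 0), 0), pair(h(b), pair(0, 0))), pair(pair(b, b), 0)), pair(b, 0)))  →  pair(pair(pair(b, 0), pair(0, b)), pair(f(pair(h(b), pair(0, 0)), f(pair(0, 0), 0)), pair(b, 0)))   [R7 at 2.1]
4. pair(pair(pair(b, 0), pair(0, b)), pair(f(pair(h(b), pair(0, 0)), f(pair(0, 0), 0)), pair(b, 0)))  →  pair(pair(pair(b, 0), pair(0, b)), pair(f(pair(b, pair(0, 0)), f(pair(0, 0), 0)), pair(b, 0)))   [R5 at 2.1.1.1]
5. pair(pair(pair(b, 0), pair(0, b)), pair(f(pair(b, pair(0, 0)), f(pair(0, 0), 0)), pair(b, 0)))  →  pair(pair(pair(b, 0), pair(0, b)), pair(f(pair(b, pair(0, 0)), 0), pair(b, 0)))   [R2 at 2.1.2]
6. pair(pair(pair(b, 0), pair(0, b)), pair(f(pair(b, pair(0, 0)), 0), pair(b, 0)))  →  pair(pair(pair(b, 0), pair(0, b)), pair(b, pair(b, 0)))   [R2 at 2.1]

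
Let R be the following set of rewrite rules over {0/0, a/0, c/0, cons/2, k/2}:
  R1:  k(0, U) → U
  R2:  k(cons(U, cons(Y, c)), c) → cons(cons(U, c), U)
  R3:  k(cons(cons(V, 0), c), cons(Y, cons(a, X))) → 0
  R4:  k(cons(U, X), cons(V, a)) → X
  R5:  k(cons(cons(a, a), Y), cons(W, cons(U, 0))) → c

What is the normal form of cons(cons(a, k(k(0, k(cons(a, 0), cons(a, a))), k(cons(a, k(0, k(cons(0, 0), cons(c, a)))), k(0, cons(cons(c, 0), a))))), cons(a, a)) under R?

cons(cons(a, 0), cons(a, a))

1. cons(cons(a, k(k(0, k(cons(a, 0), cons(a, a))), k(cons(a, k(0, k(cons(0, 0), cons(c, a)))), k(0, cons(cons(c, 0), a))))), cons(a, a))  →  cons(cons(a, k(k(cons(a, 0), cons(a, a)), k(cons(a, k(0, k(cons(0, 0), cons(c, a)))), k(0, cons(cons(c, 0), a))))), cons(a, a))   [R1 at 1.2.1]
2. cons(cons(a, k(k(cons(a, 0), cons(a, a)), k(cons(a, k(0, k(cons(0, 0), cons(c, a)))), k(0, cons(cons(c, 0), a))))), cons(a, a))  →  cons(cons(a, k(0, k(cons(a, k(0, k(cons(0, 0), cons(c, a)))), k(0, cons(cons(c, 0), a))))), cons(a, a))   [R4 at 1.2.1]
3. cons(cons(a, k(0, k(cons(a, k(0, k(cons(0, 0), cons(c, a)))), k(0, cons(cons(c, 0), a))))), cons(a, a))  →  cons(cons(a, k(cons(a, k(0, k(cons(0, 0), cons(c, a)))), k(0, cons(cons(c, 0), a)))), cons(a, a))   [R1 at 1.2]
4. cons(cons(a, k(cons(a, k(0, k(cons(0, 0), cons(c, a)))), k(0, cons(cons(c, 0), a)))), cons(a, a))  →  cons(cons(a, k(cons(a, k(cons(0, 0), cons(c, a))), k(0, cons(cons(c, 0), a)))), cons(a, a))   [R1 at 1.2.1.2]
5. cons(cons(a, k(cons(a, k(cons(0, 0), cons(c, a))), k(0, cons(cons(c, 0), a)))), cons(a, a))  →  cons(cons(a, k(cons(a, 0), k(0, cons(cons(c, 0), a)))), cons(a, a))   [R4 at 1.2.1.2]
6. cons(cons(a, k(cons(a, 0), k(0, cons(cons(c, 0), a)))), cons(a, a))  →  cons(cons(a, k(cons(a, 0), cons(cons(c, 0), a))), cons(a, a))   [R1 at 1.2.2]
7. cons(cons(a, k(cons(a, 0), cons(cons(c, 0), a))), cons(a, a))  →  cons(cons(a, 0), cons(a, a))   [R4 at 1.2]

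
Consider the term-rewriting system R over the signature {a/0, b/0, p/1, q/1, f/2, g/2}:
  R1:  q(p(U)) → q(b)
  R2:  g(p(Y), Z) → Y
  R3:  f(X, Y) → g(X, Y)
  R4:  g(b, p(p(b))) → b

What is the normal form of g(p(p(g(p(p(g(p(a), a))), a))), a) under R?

1. g(p(p(g(p(p(g(p(a), a))), a))), a)  →  p(g(p(p(g(p(a), a))), a))   [R2 at ε]
2. p(g(p(p(g(p(a), a))), a))  →  p(p(g(p(a), a)))   [R2 at 1]
3. p(p(g(p(a), a)))  →  p(p(a))   [R2 at 1.1]

p(p(a))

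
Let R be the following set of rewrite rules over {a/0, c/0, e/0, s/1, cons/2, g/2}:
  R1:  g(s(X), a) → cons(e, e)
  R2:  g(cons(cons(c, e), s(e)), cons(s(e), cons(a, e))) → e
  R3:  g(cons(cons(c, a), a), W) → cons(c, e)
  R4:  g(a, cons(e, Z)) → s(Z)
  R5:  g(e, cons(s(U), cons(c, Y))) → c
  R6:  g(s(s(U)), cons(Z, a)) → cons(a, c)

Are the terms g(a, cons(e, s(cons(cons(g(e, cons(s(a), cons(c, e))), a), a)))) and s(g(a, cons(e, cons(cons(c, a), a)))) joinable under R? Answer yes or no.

Reduce t₁ = g(a, cons(e, s(cons(cons(g(e, cons(s(a), cons(c, e))), a), a)))):
1. g(a, cons(e, s(cons(cons(g(e, cons(s(a), cons(c, e))), a), a))))  →  s(s(cons(cons(g(e, cons(s(a), cons(c, e))), a), a)))   [R4 at ε]
2. s(s(cons(cons(g(e, cons(s(a), cons(c, e))), a), a)))  →  s(s(cons(cons(c, a), a)))   [R5 at 1.1.1.1]

Reduce t₂ = s(g(a, cons(e, cons(cons(c, a), a)))):
1. s(g(a, cons(e, cons(cons(c, a), a))))  →  s(s(cons(cons(c, a), a)))   [R4 at 1]

yes — NF(t₁) = s(s(cons(cons(c, a), a))), NF(t₂) = s(s(cons(cons(c, a), a)))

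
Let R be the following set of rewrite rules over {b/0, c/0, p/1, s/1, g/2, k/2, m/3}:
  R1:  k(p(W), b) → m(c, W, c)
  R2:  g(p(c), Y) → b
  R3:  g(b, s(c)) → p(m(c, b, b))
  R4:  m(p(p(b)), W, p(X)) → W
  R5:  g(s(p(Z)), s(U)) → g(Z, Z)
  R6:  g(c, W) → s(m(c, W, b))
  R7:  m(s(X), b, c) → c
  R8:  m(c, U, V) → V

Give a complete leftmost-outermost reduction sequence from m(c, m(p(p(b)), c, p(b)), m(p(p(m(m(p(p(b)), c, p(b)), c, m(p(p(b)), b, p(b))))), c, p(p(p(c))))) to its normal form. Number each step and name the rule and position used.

c

1. m(c, m(p(p(b)), c, p(b)), m(p(p(m(m(p(p(b)), c, p(b)), c, m(p(p(b)), b, p(b))))), c, p(p(p(c)))))  →  m(p(p(m(m(p(p(b)), c, p(b)), c, m(p(p(b)), b, p(b))))), c, p(p(p(c))))   [R8 at ε]
2. m(p(p(m(m(p(p(b)), c, p(b)), c, m(p(p(b)), b, p(b))))), c, p(p(p(c))))  →  m(p(p(m(c, c, m(p(p(b)), b, p(b))))), c, p(p(p(c))))   [R4 at 1.1.1.1]
3. m(p(p(m(c, c, m(p(p(b)), b, p(b))))), c, p(p(p(c))))  →  m(p(p(m(p(p(b)), b, p(b)))), c, p(p(p(c))))   [R8 at 1.1.1]
4. m(p(p(m(p(p(b)), b, p(b)))), c, p(p(p(c))))  →  m(p(p(b)), c, p(p(p(c))))   [R4 at 1.1.1]
5. m(p(p(b)), c, p(p(p(c))))  →  c   [R4 at ε]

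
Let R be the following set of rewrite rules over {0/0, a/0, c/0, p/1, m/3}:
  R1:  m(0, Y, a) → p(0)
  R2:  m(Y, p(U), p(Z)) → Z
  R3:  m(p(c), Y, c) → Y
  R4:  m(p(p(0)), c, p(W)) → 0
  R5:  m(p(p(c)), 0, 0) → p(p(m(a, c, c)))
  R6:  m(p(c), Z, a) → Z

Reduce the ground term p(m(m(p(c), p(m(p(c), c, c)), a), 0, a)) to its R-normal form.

1. p(m(m(p(c), p(m(p(c), c, c)), a), 0, a))  →  p(m(p(m(p(c), c, c)), 0, a))   [R6 at 1.1]
2. p(m(p(m(p(c), c, c)), 0, a))  →  p(m(p(c), 0, a))   [R3 at 1.1.1]
3. p(m(p(c), 0, a))  →  p(0)   [R6 at 1]

p(0)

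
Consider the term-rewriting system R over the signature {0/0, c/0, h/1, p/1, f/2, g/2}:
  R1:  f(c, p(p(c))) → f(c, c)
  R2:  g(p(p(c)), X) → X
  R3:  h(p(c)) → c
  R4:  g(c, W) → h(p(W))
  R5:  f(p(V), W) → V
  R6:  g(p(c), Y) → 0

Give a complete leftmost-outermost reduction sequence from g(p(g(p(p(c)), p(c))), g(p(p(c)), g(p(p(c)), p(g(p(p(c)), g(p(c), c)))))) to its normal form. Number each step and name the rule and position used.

1. g(p(g(p(p(c)), p(c))), g(p(p(c)), g(p(p(c)), p(g(p(p(c)), g(p(c), c))))))  →  g(p(p(c)), g(p(p(c)), g(p(p(c)), p(g(p(p(c)), g(p(c), c))))))   [R2 at 1.1]
2. g(p(p(c)), g(p(p(c)), g(p(p(c)), p(g(p(p(c)), g(p(c), c))))))  →  g(p(p(c)), g(p(p(c)), p(g(p(p(c)), g(p(c), c)))))   [R2 at ε]
3. g(p(p(c)), g(p(p(c)), p(g(p(p(c)), g(p(c), c)))))  →  g(p(p(c)), p(g(p(p(c)), g(p(c), c))))   [R2 at ε]
4. g(p(p(c)), p(g(p(p(c)), g(p(c), c))))  →  p(g(p(p(c)), g(p(c), c)))   [R2 at ε]
5. p(g(p(p(c)), g(p(c), c)))  →  p(g(p(c), c))   [R2 at 1]
6. p(g(p(c), c))  →  p(0)   [R6 at 1]

p(0)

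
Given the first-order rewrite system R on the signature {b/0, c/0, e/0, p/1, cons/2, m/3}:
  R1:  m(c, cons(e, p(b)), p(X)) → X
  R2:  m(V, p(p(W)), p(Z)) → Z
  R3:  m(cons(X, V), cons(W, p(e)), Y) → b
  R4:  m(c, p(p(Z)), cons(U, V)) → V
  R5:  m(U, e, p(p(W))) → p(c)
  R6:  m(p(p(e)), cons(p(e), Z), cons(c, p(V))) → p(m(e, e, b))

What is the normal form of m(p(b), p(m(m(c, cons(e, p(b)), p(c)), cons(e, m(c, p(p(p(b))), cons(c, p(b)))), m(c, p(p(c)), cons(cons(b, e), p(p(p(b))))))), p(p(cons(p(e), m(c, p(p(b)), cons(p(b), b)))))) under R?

1. m(p(b), p(m(m(c, cons(e, p(b)), p(c)), cons(e, m(c, p(p(p(b))), cons(c, p(b)))), m(c, p(p(c)), cons(cons(b, e), p(p(p(b))))))), p(p(cons(p(e), m(c, p(p(b)), cons(p(b), b))))))  →  m(p(b), p(m(c, cons(e, m(c, p(p(p(b))), cons(c, p(b)))), m(c, p(p(c)), cons(cons(b, e), p(p(p(b))))))), p(p(cons(p(e), m(c, p(p(b)), cons(p(b), b))))))   [R1 at 2.1.1]
2. m(p(b), p(m(c, cons(e, m(c, p(p(p(b))), cons(c, p(b)))), m(c, p(p(c)), cons(cons(b, e), p(p(p(b))))))), p(p(cons(p(e), m(c, p(p(b)), cons(p(b), b))))))  →  m(p(b), p(m(c, cons(e, p(b)), m(c, p(p(c)), cons(cons(b, e), p(p(p(b))))))), p(p(cons(p(e), m(c, p(p(b)), cons(p(b), b))))))   [R4 at 2.1.2.2]
3. m(p(b), p(m(c, cons(e, p(b)), m(c, p(p(c)), cons(cons(b, e), p(p(p(b))))))), p(p(cons(p(e), m(c, p(p(b)), cons(p(b), b))))))  →  m(p(b), p(m(c, cons(e, p(b)), p(p(p(b))))), p(p(cons(p(e), m(c, p(p(b)), cons(p(b), b))))))   [R4 at 2.1.3]
4. m(p(b), p(m(c, cons(e, p(b)), p(p(p(b))))), p(p(cons(p(e), m(c, p(p(b)), cons(p(b), b))))))  →  m(p(b), p(p(p(b))), p(p(cons(p(e), m(c, p(p(b)), cons(p(b), b))))))   [R1 at 2.1]
5. m(p(b), p(p(p(b))), p(p(cons(p(e), m(c, p(p(b)), cons(p(b), b))))))  →  p(cons(p(e), m(c, p(p(b)), cons(p(b), b))))   [R2 at ε]
6. p(cons(p(e), m(c, p(p(b)), cons(p(b), b))))  →  p(cons(p(e), b))   [R4 at 1.2]

p(cons(p(e), b))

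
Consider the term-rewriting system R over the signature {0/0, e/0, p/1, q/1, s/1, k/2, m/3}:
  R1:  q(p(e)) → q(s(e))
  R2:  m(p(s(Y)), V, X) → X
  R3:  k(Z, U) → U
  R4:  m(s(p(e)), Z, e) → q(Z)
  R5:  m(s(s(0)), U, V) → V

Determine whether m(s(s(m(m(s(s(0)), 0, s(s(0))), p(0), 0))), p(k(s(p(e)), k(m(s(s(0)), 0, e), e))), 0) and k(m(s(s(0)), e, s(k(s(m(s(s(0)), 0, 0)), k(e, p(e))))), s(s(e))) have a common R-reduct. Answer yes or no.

no — NF(t₁) = 0, NF(t₂) = s(s(e))

Reduce t₁ = m(s(s(m(m(s(s(0)), 0, s(s(0))), p(0), 0))), p(k(s(p(e)), k(m(s(s(0)), 0, e), e))), 0):
1. m(s(s(m(m(s(s(0)), 0, s(s(0))), p(0), 0))), p(k(s(p(e)), k(m(s(s(0)), 0, e), e))), 0)  →  m(s(s(m(s(s(0)), p(0), 0))), p(k(s(p(e)), k(m(s(s(0)), 0, e), e))), 0)   [R5 at 1.1.1.1]
2. m(s(s(m(s(s(0)), p(0), 0))), p(k(s(p(e)), k(m(s(s(0)), 0, e), e))), 0)  →  m(s(s(0)), p(k(s(p(e)), k(m(s(s(0)), 0, e), e))), 0)   [R5 at 1.1.1]
3. m(s(s(0)), p(k(s(p(e)), k(m(s(s(0)), 0, e), e))), 0)  →  0   [R5 at ε]

Reduce t₂ = k(m(s(s(0)), e, s(k(s(m(s(s(0)), 0, 0)), k(e, p(e))))), s(s(e))):
1. k(m(s(s(0)), e, s(k(s(m(s(s(0)), 0, 0)), k(e, p(e))))), s(s(e)))  →  s(s(e))   [R3 at ε]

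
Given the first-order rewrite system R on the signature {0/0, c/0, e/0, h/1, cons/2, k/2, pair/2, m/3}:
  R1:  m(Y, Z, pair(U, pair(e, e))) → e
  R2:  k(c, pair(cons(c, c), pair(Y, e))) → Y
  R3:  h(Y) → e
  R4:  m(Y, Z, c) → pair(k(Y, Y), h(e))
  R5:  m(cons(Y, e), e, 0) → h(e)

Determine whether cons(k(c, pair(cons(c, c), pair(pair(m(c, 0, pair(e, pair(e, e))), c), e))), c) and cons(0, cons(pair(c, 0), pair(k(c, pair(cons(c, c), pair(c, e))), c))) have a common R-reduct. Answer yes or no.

Reduce t₁ = cons(k(c, pair(cons(c, c), pair(pair(m(c, 0, pair(e, pair(e, e))), c), e))), c):
1. cons(k(c, pair(cons(c, c), pair(pair(m(c, 0, pair(e, pair(e, e))), c), e))), c)  →  cons(pair(m(c, 0, pair(e, pair(e, e))), c), c)   [R2 at 1]
2. cons(pair(m(c, 0, pair(e, pair(e, e))), c), c)  →  cons(pair(e, c), c)   [R1 at 1.1]

Reduce t₂ = cons(0, cons(pair(c, 0), pair(k(c, pair(cons(c, c), pair(c, e))), c))):
1. cons(0, cons(pair(c, 0), pair(k(c, pair(cons(c, c), pair(c, e))), c)))  →  cons(0, cons(pair(c, 0), pair(c, c)))   [R2 at 2.2.1]

no — NF(t₁) = cons(pair(e, c), c), NF(t₂) = cons(0, cons(pair(c, 0), pair(c, c)))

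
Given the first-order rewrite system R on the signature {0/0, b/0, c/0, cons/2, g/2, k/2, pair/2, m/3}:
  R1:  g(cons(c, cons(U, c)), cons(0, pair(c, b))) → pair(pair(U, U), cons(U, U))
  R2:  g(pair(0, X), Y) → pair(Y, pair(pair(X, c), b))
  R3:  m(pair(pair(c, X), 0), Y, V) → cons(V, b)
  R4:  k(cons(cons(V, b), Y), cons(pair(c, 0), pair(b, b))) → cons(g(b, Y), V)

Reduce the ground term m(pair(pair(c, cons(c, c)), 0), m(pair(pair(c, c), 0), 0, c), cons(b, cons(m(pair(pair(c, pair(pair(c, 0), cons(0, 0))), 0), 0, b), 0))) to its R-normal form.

1. m(pair(pair(c, cons(c, c)), 0), m(pair(pair(c, c), 0), 0, c), cons(b, cons(m(pair(pair(c, pair(pair(c, 0), cons(0, 0))), 0), 0, b), 0)))  →  cons(cons(b, cons(m(pair(pair(c, pair(pair(c, 0), cons(0, 0))), 0), 0, b), 0)), b)   [R3 at ε]
2. cons(cons(b, cons(m(pair(pair(c, pair(pair(c, 0), cons(0, 0))), 0), 0, b), 0)), b)  →  cons(cons(b, cons(cons(b, b), 0)), b)   [R3 at 1.2.1]

cons(cons(b, cons(cons(b, b), 0)), b)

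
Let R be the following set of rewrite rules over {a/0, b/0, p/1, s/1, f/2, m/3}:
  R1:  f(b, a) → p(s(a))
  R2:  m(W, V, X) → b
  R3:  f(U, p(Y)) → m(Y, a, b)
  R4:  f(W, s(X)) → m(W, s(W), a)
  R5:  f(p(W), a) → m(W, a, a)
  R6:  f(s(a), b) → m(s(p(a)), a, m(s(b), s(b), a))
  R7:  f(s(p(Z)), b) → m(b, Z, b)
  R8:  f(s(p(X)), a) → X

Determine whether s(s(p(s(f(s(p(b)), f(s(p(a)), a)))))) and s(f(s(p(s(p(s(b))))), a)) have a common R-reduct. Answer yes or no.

yes — NF(t₁) = s(s(p(s(b)))), NF(t₂) = s(s(p(s(b))))

Reduce t₁ = s(s(p(s(f(s(p(b)), f(s(p(a)), a)))))):
1. s(s(p(s(f(s(p(b)), f(s(p(a)), a))))))  →  s(s(p(s(f(s(p(b)), a)))))   [R8 at 1.1.1.1.2]
2. s(s(p(s(f(s(p(b)), a)))))  →  s(s(p(s(b))))   [R8 at 1.1.1.1]

Reduce t₂ = s(f(s(p(s(p(s(b))))), a)):
1. s(f(s(p(s(p(s(b))))), a))  →  s(s(p(s(b))))   [R8 at 1]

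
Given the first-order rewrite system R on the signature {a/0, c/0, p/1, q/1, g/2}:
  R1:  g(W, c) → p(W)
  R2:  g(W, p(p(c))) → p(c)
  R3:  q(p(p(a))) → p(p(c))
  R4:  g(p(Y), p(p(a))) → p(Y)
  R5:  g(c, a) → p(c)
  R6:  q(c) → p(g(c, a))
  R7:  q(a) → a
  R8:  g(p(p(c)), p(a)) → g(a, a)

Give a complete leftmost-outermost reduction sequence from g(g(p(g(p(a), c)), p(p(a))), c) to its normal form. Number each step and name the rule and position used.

1. g(g(p(g(p(a), c)), p(p(a))), c)  →  p(g(p(g(p(a), c)), p(p(a))))   [R1 at ε]
2. p(g(p(g(p(a), c)), p(p(a))))  →  p(p(g(p(a), c)))   [R4 at 1]
3. p(p(g(p(a), c)))  →  p(p(p(p(a))))   [R1 at 1.1]

p(p(p(p(a))))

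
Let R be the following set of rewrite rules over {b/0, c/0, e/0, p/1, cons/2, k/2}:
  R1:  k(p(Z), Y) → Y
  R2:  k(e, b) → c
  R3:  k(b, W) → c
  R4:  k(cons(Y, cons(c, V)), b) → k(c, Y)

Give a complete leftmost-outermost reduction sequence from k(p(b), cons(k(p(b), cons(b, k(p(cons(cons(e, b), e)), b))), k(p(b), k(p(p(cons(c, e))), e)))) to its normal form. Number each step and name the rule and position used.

1. k(p(b), cons(k(p(b), cons(b, k(p(cons(cons(e, b), e)), b))), k(p(b), k(p(p(cons(c, e))), e))))  →  cons(k(p(b), cons(b, k(p(cons(cons(e, b), e)), b))), k(p(b), k(p(p(cons(c, e))), e)))   [R1 at ε]
2. cons(k(p(b), cons(b, k(p(cons(cons(e, b), e)), b))), k(p(b), k(p(p(cons(c, e))), e)))  →  cons(cons(b, k(p(cons(cons(e, b), e)), b)), k(p(b), k(p(p(cons(c, e))), e)))   [R1 at 1]
3. cons(cons(b, k(p(cons(cons(e, b), e)), b)), k(p(b), k(p(p(cons(c, e))), e)))  →  cons(cons(b, b), k(p(b), k(p(p(cons(c, e))), e)))   [R1 at 1.2]
4. cons(cons(b, b), k(p(b), k(p(p(cons(c, e))), e)))  →  cons(cons(b, b), k(p(p(cons(c, e))), e))   [R1 at 2]
5. cons(cons(b, b), k(p(p(cons(c, e))), e))  →  cons(cons(b, b), e)   [R1 at 2]

cons(cons(b, b), e)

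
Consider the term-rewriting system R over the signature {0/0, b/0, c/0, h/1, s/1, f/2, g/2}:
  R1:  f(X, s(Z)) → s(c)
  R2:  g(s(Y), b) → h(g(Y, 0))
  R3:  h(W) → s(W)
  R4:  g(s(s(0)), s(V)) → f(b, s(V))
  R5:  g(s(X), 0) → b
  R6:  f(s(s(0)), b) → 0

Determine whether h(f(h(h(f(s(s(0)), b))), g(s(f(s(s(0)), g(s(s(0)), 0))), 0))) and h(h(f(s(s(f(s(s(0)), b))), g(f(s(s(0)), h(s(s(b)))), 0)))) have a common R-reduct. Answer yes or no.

no — NF(t₁) = s(0), NF(t₂) = s(s(0))

Reduce t₁ = h(f(h(h(f(s(s(0)), b))), g(s(f(s(s(0)), g(s(s(0)), 0))), 0))):
1. h(f(h(h(f(s(s(0)), b))), g(s(f(s(s(0)), g(s(s(0)), 0))), 0)))  →  s(f(h(h(f(s(s(0)), b))), g(s(f(s(s(0)), g(s(s(0)), 0))), 0)))   [R3 at ε]
2. s(f(h(h(f(s(s(0)), b))), g(s(f(s(s(0)), g(s(s(0)), 0))), 0)))  →  s(f(s(h(f(s(s(0)), b))), g(s(f(s(s(0)), g(s(s(0)), 0))), 0)))   [R3 at 1.1]
3. s(f(s(h(f(s(s(0)), b))), g(s(f(s(s(0)), g(s(s(0)), 0))), 0)))  →  s(f(s(s(f(s(s(0)), b))), g(s(f(s(s(0)), g(s(s(0)), 0))), 0)))   [R3 at 1.1.1]
4. s(f(s(s(f(s(s(0)), b))), g(s(f(s(s(0)), g(s(s(0)), 0))), 0)))  →  s(f(s(s(0)), g(s(f(s(s(0)), g(s(s(0)), 0))), 0)))   [R6 at 1.1.1.1]
5. s(f(s(s(0)), g(s(f(s(s(0)), g(s(s(0)), 0))), 0)))  →  s(f(s(s(0)), b))   [R5 at 1.2]
6. s(f(s(s(0)), b))  →  s(0)   [R6 at 1]

Reduce t₂ = h(h(f(s(s(f(s(s(0)), b))), g(f(s(s(0)), h(s(s(b)))), 0)))):
1. h(h(f(s(s(f(s(s(0)), b))), g(f(s(s(0)), h(s(s(b)))), 0))))  →  s(h(f(s(s(f(s(s(0)), b))), g(f(s(s(0)), h(s(s(b)))), 0))))   [R3 at ε]
2. s(h(f(s(s(f(s(s(0)), b))), g(f(s(s(0)), h(s(s(b)))), 0))))  →  s(s(f(s(s(f(s(s(0)), b))), g(f(s(s(0)), h(s(s(b)))), 0))))   [R3 at 1]
3. s(s(f(s(s(f(s(s(0)), b))), g(f(s(s(0)), h(s(s(b)))), 0))))  →  s(s(f(s(s(0)), g(f(s(s(0)), h(s(s(b)))), 0))))   [R6 at 1.1.1.1.1]
4. s(s(f(s(s(0)), g(f(s(s(0)), h(s(s(b)))), 0))))  →  s(s(f(s(s(0)), g(f(s(s(0)), s(s(s(b)))), 0))))   [R3 at 1.1.2.1.2]
5. s(s(f(s(s(0)), g(f(s(s(0)), s(s(s(b)))), 0))))  →  s(s(f(s(s(0)), g(s(c), 0))))   [R1 at 1.1.2.1]
6. s(s(f(s(s(0)), g(s(c), 0))))  →  s(s(f(s(s(0)), b)))   [R5 at 1.1.2]
7. s(s(f(s(s(0)), b)))  →  s(s(0))   [R6 at 1.1]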